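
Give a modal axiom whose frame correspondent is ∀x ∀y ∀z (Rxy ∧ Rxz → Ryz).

◇r → □◇r

This is the Euclidean property; the standard corresponding axiom is 5: ◇r → □◇r.
Suppose ◇r→□◇r is valid. Take Rxy, Rxz and set V(r)={y}. Then ◇r at x, so □◇r at x, so ◇r at z, so some w with Rzw has r; w=y, i.e. Rzy. By symmetry of the argument, Ryz.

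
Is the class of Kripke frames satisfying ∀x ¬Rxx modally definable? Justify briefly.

If a class were modally definable it would be closed under surjective bounded morphisms (Goldblatt–Thomason).
The 4-cycle (worlds a,b,c,d with a→b→c→d→a) is irreflexive, and the map sending every world to a single reflexive point • is a surjective bounded morphism (forth: every edge maps to (•,•); back: every world has a successor). So any modal formula valid on the 4-cycle is also valid on the reflexive point, which is not irreflexive.
So no modal formula (or set of formulas) defines exactly the irreflexive frames.

Not definable by any modal formula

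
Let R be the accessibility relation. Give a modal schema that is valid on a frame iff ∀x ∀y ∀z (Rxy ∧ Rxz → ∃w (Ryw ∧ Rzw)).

This is convergence; the standard corresponding axiom is .2: ◇□r → □◇r.
Suppose ◇□r→□◇r is valid. Take Rxy, Rxz and set V(r)={w : Ryw}. Then □r at y so ◇□r at x, so □◇r at x, so ◇r at z, giving w with Rzw and Ryw.

◇□r → □◇r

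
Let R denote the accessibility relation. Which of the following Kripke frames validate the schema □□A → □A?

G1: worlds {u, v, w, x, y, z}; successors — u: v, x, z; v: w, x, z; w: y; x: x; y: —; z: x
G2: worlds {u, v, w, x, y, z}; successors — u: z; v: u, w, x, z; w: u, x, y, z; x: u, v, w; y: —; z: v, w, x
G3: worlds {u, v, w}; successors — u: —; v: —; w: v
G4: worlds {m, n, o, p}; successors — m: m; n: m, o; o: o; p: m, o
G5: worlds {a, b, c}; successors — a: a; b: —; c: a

G4, G5

This is the axiom for density; its first-order frame correspondent is ∀x ∀y (Rxy → ∃z (Rxz ∧ Rzy)).
G1: fails — Ruv but no t with Rut and Rtv.
G2: fails — Ruz but no t with Rut and Rtz.
G3: fails — Rwv but no z with Rwz and Rzv.
G4: ✓.
G5: ✓.
Valid on: G4, G5.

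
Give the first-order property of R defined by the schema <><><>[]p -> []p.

This is a Sahlqvist (Geach-type) schema ◇^3□^1p → □^1◇^0p.
Minimal-valuation argument: fix x; take any y with xR^3y and any z with xR^1z. Set V(p) to the set of worlds R-reachable from y in exactly 1 step. Then □^1p holds at y, so the antecedent holds at x; validity forces ◇^0p at z, giving a w with zR^0w and yR^1w.
First-order correspondent: forall x forall y forall z ((x R^3 y & xRz) -> exists w (yRw & z = w)).

forall x forall y forall z ((x R^3 y & xRz) -> exists w (yRw & z = w))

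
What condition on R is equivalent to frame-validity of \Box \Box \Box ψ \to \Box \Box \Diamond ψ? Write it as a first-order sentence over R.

This is a Sahlqvist (Geach-type) schema ◇^0□^3ψ → □^2◇^1ψ.
Minimal-valuation argument: fix x; take any y with xR^0y and any z with xR^2z. Set V(ψ) to the set of worlds R-reachable from y in exactly 3 steps. Then □^3ψ holds at y, so the antecedent holds at x; validity forces ◇^1ψ at z, giving a w with zR^1w and yR^3w.
First-order correspondent: \forall x \forall z (x R^2 z \to \exists w (x R^3 w \wedge zRw)).

\forall x \forall z (x R^2 z \to \exists w (x R^3 w \wedge zRw))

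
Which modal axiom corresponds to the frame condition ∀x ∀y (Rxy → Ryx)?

q → □◇q

This is symmetry; the standard corresponding axiom is B: q → □◇q.
Suppose q→□◇q is valid. Take Rxy and set V(q)={x}. Then q at x, so □◇q at x, so ◇q at y, so some z with Ryz has q; z=x, i.e. Ryx.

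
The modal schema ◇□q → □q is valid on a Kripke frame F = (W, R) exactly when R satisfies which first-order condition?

The Euclidean property

This is a form of the 5 axiom.
It corresponds to the Euclidean property: ∀x ∀y ∀z (Rxy ∧ Rxz → Ryz).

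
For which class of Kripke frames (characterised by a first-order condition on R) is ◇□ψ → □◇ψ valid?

convergence: ∀x ∀y ∀z (Rxy ∧ Rxz → ∃w (Ryw ∧ Rzw))

Suppose ◇□ψ→□◇ψ is valid. Take Rxy, Rxz and set V(ψ)={w : Ryw}. Then □ψ at y so ◇□ψ at x, so □◇ψ at x, so ◇ψ at z, giving w with Rzw and Ryw.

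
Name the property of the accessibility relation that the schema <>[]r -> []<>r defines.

Convergence

Suppose ◇□r→□◇r is valid. Take Rxy, Rxz and set V(r)={w : Ryw}. Then □r at y so ◇□r at x, so □◇r at x, so ◇r at z, giving w with Rzw and Ryw.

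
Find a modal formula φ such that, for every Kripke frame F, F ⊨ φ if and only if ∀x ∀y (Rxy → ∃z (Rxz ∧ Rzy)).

□□r → □r

The condition is density. The C4 schema □□r → □r defines it.
Suppose □□r→□r is valid. Take Rxy and set V(r)={w : xR²w}. Then □□r at x, so □r at x, so r at y, i.e. ∃z(Rxz∧Rzy).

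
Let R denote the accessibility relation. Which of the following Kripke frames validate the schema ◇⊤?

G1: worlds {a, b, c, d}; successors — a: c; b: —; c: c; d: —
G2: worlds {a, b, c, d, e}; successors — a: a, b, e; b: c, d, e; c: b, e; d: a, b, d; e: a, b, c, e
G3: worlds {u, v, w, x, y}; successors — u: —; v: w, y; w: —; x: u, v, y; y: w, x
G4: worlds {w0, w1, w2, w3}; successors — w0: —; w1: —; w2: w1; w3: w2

G2

This is the axiom for seriality; its first-order frame correspondent is ∀x ∃y Rxy.
G1: fails — world b has no successor.
G2: ✓.
G3: fails — world u has no successor.
G4: fails — world w0 has no successor.
Valid on: G2.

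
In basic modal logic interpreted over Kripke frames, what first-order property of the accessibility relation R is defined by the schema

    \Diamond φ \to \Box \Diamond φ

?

the Euclidean property

This is the 5 axiom.
It corresponds to the Euclidean property: \forall x \forall y \forall z (Rxy \wedge Rxz \to Ryz).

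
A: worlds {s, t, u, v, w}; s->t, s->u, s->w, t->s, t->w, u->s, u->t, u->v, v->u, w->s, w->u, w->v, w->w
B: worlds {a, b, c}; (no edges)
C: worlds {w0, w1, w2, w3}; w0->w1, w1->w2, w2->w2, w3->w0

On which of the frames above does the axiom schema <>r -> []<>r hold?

This is the axiom for the Euclidean property; its first-order frame correspondent is forall x forall y forall z (Rxy & Rxz -> Ryz).
A: fails — Rsw and Rst but not Rwt.
B: condition met.
C: fails — Rw0w1 and Rw0w1 but not Rw1w1.
Valid on: B.

B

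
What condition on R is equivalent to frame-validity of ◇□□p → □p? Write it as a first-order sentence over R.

This is a Sahlqvist (Geach-type) schema ◇^1□^2p → □^1◇^0p.
Minimal-valuation argument: fix x; take any y with xR^1y and any z with xR^1z. Set V(p) to the set of worlds R-reachable from y in exactly 2 steps. Then □^2p holds at y, so the antecedent holds at x; validity forces ◇^0p at z, giving a w with zR^0w and yR^2w.
First-order correspondent: ∀x ∀y ∀z ((xRy ∧ xRz) → ∃w (yR²w ∧ z = w)).

∀x ∀y ∀z ((xRy ∧ xRz) → ∃w (yR²w ∧ z = w))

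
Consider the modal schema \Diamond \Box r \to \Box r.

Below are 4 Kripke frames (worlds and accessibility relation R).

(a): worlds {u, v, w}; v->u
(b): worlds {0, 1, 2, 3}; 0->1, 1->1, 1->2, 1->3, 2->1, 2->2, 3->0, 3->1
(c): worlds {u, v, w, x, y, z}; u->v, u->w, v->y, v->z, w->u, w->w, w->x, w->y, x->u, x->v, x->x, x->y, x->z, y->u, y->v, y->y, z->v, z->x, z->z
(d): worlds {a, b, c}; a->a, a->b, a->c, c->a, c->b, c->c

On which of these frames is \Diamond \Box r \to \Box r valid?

none

The schema corresponds to a generalized confluence (Geach) condition: \forall x \forall y \forall z ((xRy \wedge xRz) \to \exists w (yRw \wedge z = w)).
(a): fails — vRu, vRu but no t with uRt and u=t.
(b): fails — 1R2, 1R3 but no w with 2Rw and 3=w.
(c): fails — uRv, uRv but no t with vRt and v=t.
(d): fails — aRb, aRa but no w with bRw and a=w.
Valid on no frame.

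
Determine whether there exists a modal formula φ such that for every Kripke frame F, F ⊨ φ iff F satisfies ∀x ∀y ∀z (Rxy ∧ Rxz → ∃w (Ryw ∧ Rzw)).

Definable; ◇□q → □◇q defines it

This is a Sahlqvist condition; the .2 axiom ◇□q → □◇q defines it.
Suppose ◇□q→□◇q is valid. Take Rxy, Rxz and set V(q)={w : Ryw}. Then □q at y so ◇□q at x, so □◇q at x, so ◇q at z, giving w with Rzw and Ryw.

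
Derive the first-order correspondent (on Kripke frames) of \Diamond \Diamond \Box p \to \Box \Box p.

\forall x \forall y \forall z ((x R^2 y \wedge x R^2 z) \to \exists w (yRw \wedge z = w))

This is a Sahlqvist (Geach-type) schema ◇^2□^1p → □^2◇^0p.
Minimal-valuation argument: fix x; take any y with xR^2y and any z with xR^2z. Set V(p) to the set of worlds R-reachable from y in exactly 1 step. Then □^1p holds at y, so the antecedent holds at x; validity forces ◇^0p at z, giving a w with zR^0w and yR^1w.
First-order correspondent: \forall x \forall y \forall z ((x R^2 y \wedge x R^2 z) \to \exists w (yRw \wedge z = w)).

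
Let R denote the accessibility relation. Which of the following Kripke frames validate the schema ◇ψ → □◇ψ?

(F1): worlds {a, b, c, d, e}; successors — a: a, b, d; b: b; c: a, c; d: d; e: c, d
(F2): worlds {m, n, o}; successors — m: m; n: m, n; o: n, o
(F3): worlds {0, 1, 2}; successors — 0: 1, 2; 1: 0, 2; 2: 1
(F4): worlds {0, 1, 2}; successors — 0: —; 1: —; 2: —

This is the axiom for the Euclidean property; its first-order frame correspondent is ∀x ∀y ∀z (Rxy ∧ Rxz → Ryz).
(F1): fails — Rab and Raa but not Rba.
(F2): fails — Rnm and Rnn but not Rmn.
(F3): fails — R02 and R02 but not R22.
(F4): ✓.
Valid on: (F4).

(F4)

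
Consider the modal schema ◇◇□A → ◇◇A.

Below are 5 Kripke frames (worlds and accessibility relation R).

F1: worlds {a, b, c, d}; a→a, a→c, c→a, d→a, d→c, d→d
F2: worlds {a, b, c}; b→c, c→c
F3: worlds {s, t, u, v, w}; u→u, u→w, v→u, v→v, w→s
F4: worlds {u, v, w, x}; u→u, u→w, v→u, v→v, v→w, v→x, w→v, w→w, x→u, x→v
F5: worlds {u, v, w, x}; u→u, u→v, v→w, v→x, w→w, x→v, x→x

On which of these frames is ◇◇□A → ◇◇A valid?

F1, F2, F4, F5

This is the axiom for a generalized confluence (Geach) condition; its first-order frame correspondent is ∀x ∀y (xR²y → ∃w (yRw ∧ xR²w)).
F1: ✓.
F2: ✓.
F3: fails — uR²s but no w* with sRw* and uR²w*.
F4: ✓.
F5: ✓.
Valid on: F1, F2, F4, F5.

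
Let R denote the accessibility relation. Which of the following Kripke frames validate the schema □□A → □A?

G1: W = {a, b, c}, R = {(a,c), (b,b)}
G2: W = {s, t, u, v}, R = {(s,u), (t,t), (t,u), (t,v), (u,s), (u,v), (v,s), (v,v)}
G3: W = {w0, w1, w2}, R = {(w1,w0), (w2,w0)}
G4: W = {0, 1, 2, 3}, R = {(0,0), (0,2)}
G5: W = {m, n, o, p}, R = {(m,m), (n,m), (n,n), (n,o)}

The schema corresponds to density: ∀x ∀y (Rxy → ∃z (Rxz ∧ Rzy)).
G1: fails — Rac but no z with Raz and Rzc.
G2: fails — Rsu but no z with Rsz and Rzu.
G3: fails — Rw1w0 but no z with Rw1z and Rzw0.
G4: ✓.
G5: ✓.

G4, G5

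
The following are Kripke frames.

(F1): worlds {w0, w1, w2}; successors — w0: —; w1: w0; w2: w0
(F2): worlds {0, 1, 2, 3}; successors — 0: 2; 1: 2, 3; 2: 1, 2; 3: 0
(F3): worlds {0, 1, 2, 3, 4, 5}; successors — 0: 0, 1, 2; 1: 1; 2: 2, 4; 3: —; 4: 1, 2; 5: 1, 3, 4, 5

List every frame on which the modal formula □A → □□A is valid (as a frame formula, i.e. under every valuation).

The schema corresponds to transitivity: ∀x ∀y ∀z (Rxy ∧ Ryz → Rxz).
(F1): ✓.
(F2): fails — R02 and R21 but not R01.
(F3): fails — R02 and R24 but not R04.
Valid on: (F1).

(F1)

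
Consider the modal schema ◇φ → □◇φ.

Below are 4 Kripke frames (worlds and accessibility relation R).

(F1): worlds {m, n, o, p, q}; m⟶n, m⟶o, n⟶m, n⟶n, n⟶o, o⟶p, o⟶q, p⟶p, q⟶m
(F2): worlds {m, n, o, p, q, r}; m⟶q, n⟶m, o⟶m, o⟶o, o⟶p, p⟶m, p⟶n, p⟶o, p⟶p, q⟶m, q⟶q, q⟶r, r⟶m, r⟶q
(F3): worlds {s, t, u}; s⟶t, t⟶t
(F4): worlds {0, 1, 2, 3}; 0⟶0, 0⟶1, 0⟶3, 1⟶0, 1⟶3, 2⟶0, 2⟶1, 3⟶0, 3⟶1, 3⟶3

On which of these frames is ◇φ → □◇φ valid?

(F3)

This is the axiom for the Euclidean property; its first-order frame correspondent is ∀x ∀y ∀z (Rxy ∧ Rxz → Ryz).
(F1): fails — Rmo and Rmo but not Roo.
(F2): fails — Rnm and Rnm but not Rmm.
(F3): satisfies the condition.
(F4): fails — R01 and R01 but not R11.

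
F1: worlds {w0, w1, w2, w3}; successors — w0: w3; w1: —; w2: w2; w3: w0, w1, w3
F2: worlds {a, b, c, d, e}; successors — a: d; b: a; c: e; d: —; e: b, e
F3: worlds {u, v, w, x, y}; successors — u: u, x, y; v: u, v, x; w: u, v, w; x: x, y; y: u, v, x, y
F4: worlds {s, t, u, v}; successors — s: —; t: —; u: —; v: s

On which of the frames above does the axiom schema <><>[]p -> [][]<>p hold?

Frame correspondent (Sahlqvist): forall x forall y forall z ((x R^2 y & x R^2 z) -> exists w (yRw & zRw)) — i.e. a generalized confluence (Geach) condition.
F1: fails — w0R²w0, w0R²w1 but no w with w0Rw and w1Rw.
F2: fails — bR²d, bR²d but no w with dRw and dRw.
F3: fails — wR²w, wR²x but no t with wRt and xRt.
F4: satisfies the condition.
Valid on: F4.

F4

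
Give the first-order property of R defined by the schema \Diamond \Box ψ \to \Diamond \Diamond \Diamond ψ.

\forall x \forall y (xRy \to \exists w (yRw \wedge x R^3 w))

This is a Sahlqvist (Geach-type) schema ◇^1□^1ψ → □^0◇^3ψ.
Minimal-valuation argument: fix x; take any y with xR^1y and any z with xR^0z. Set V(ψ) to the set of worlds R-reachable from y in exactly 1 step. Then □^1ψ holds at y, so the antecedent holds at x; validity forces ◇^3ψ at z, giving a w with zR^3w and yR^1w.
First-order correspondent: \forall x \forall y (xRy \to \exists w (yRw \wedge x R^3 w)).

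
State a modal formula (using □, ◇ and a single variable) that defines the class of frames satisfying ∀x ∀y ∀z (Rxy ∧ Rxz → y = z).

The condition is partial functionality. The CD schema ◇s → □s defines it.
Suppose ◇s→□s is valid. Take Rxy, Rxz and set V(s)={y}. Then ◇s at x, so □s at x, so s at z, i.e. z=y.

◇s → □s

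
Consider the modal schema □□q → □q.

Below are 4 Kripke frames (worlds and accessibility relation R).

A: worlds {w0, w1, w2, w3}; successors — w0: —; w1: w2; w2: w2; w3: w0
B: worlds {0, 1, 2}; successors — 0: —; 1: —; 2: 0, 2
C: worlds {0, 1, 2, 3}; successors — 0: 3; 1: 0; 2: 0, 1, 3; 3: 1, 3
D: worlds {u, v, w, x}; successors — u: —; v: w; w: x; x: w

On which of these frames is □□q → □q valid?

B

This is the axiom for density; its first-order frame correspondent is ∀x ∀y (Rxy → ∃z (Rxz ∧ Rzy)).
A: fails — Rw3w0 but no z with Rw3z and Rzw0.
B: satisfies the condition.
C: fails — R10 but no z with R1z and Rz0.
D: fails — Rxw but no z with Rxz and Rzw.
Valid on: B.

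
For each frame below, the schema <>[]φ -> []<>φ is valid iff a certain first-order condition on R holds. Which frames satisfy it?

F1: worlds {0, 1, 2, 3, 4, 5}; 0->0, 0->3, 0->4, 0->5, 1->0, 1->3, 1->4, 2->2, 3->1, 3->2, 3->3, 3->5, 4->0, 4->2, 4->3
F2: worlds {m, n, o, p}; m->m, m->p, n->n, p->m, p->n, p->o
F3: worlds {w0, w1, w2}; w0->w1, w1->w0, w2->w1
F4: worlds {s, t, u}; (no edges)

F3, F4

Frame correspondent (Sahlqvist): forall x forall y forall z (Rxy & Rxz -> exists w (Ryw & Rzw)) — i.e. convergence.
F1: fails — R00 and R05 but 0 and 5 have no common successor.
F2: fails — Rpm and Rpn but m and n have no common successor.
F3: holds.
F4: holds.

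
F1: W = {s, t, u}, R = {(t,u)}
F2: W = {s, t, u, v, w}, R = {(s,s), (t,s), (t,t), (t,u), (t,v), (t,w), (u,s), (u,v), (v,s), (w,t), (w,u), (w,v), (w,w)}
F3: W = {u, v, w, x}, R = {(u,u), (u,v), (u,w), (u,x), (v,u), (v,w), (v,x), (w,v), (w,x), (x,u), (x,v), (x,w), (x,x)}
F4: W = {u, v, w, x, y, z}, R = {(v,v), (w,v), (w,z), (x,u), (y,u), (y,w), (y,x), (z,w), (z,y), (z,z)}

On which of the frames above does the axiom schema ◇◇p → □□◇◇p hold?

F1, F3

The schema corresponds to a generalized confluence (Geach) condition: ∀x ∀y ∀z ((xR²y ∧ xR²z) → ∃w (y = w ∧ zR²w)).
F1: satisfies the condition.
F2: fails — tR²t, tR²s but no w* with t=w* and sR²w*.
F3: satisfies the condition.
F4: fails — wR²w, wR²v but no t with w=t and vR²t.
Valid on: F1, F3.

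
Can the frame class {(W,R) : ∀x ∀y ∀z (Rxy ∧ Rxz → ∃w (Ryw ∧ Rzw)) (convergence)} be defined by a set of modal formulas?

Yes: it is convergence, defined by the .2 schema ◇□p → □◇p.
Suppose ◇□p→□◇p is valid. Take Rxy, Rxz and set V(p)={w : Ryw}. Then □p at y so ◇□p at x, so □◇p at x, so ◇p at z, giving w with Rzw and Ryw.

Yes, by ◇□p → □◇p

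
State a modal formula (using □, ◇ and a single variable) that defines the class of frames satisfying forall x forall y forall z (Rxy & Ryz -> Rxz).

The condition is transitivity. The 4 schema □r → □□r defines it.
Suppose □r→□□r is valid. Take Rxy, Ryz and set V(r)={w : Rxw}. Then □r at x, so □□r at x, so □r at y, so r at z, i.e. Rxz.

□r → □□r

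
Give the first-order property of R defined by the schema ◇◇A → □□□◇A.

∀x ∀y ∀z ((xR²y ∧ xR³z) → ∃w (y = w ∧ zRw))

This is a Sahlqvist (Geach-type) schema ◇^2□^0A → □^3◇^1A.
First-order correspondent: ∀x ∀y ∀z ((xR²y ∧ xR³z) → ∃w (y = w ∧ zRw)).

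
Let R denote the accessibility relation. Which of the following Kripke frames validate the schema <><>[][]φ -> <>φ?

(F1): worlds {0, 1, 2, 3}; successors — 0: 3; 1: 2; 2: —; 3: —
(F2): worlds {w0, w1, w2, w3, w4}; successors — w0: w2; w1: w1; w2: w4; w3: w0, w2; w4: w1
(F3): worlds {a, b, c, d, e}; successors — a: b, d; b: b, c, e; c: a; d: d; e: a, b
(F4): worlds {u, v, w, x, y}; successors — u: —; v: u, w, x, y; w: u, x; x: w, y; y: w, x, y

(F1)

Frame correspondent (Sahlqvist): forall x forall y (x R^2 y -> exists w (y R^2 w & xRw)) — i.e. a generalized confluence (Geach) condition.
(F1): satisfies the condition.
(F2): fails — w0R²w4 but no w with w4R²w and w0Rw.
(F3): fails — cR²d but no w with dR²w and cRw.
(F4): fails — vR²u but no t with uR²t and vRt.
Valid on: (F1).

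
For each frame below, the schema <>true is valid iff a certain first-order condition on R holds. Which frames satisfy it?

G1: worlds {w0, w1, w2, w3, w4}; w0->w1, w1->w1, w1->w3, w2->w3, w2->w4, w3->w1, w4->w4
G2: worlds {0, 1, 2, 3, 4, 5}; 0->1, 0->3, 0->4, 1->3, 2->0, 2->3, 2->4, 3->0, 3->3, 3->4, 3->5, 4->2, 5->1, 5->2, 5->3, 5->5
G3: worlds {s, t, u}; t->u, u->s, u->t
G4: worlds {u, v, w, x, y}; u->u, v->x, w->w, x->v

G1, G2

Frame correspondent (Sahlqvist): forall x exists y Rxy — i.e. seriality.
G1: satisfies the condition.
G2: satisfies the condition.
G3: fails — world s has no successor.
G4: fails — world y has no successor.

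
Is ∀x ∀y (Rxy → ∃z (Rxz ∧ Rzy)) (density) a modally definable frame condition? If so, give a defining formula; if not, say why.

Yes, by □□q → □q

This is a Sahlqvist condition; the C4 axiom □□q → □q defines it.
Suppose □□q→□q is valid. Take Rxy and set V(q)={w : xR²w}. Then □□q at x, so □q at x, so q at y, i.e. ∃z(Rxz∧Rzy).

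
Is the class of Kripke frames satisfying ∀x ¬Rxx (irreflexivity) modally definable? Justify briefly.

If a class were modally definable it would be closed under surjective bounded morphisms (Goldblatt–Thomason).
The 2-cycle (worlds 0,1 with 0→1→0) is irreflexive, and the map sending every world to a single reflexive point • is a surjective bounded morphism (forth: every edge maps to (•,•); back: every world has a successor). So any modal formula valid on the 2-cycle is also valid on the reflexive point, which is not irreflexive.
Hence irreflexivity is not modally definable.

Not definable by any modal formula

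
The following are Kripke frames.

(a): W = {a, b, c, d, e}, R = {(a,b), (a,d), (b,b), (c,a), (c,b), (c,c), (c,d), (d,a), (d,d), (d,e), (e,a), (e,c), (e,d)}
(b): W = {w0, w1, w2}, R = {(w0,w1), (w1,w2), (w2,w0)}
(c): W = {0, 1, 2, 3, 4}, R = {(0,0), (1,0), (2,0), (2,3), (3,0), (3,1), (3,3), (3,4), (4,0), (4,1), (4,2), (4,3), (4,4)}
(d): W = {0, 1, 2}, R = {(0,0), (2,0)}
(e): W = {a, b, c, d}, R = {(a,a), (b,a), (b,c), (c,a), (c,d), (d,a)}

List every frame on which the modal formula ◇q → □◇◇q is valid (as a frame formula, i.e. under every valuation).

The schema corresponds to a generalized confluence (Geach) condition: ∀x ∀y ∀z ((xRy ∧ xRz) → ∃w (y = w ∧ zR²w)).
(a): fails — aRd, aRb but no w with d=w and bR²w.
(b): fails — w0Rw1, w0Rw1 but no w with w1=w and w1R²w.
(c): fails — 2R3, 2R0 but no w with 3=w and 0R²w.
(d): ✓.
(e): fails — bRc, bRa but no w with c=w and aR²w.

(d)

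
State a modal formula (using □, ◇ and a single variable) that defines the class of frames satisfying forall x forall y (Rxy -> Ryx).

A defining formula is ψ → □◇ψ (the B axiom).
Suppose ψ→□◇ψ is valid. Take Rxy and set V(ψ)={x}. Then ψ at x, so □◇ψ at x, so ◇ψ at y, so some z with Ryz has ψ; z=x, i.e. Ryx.

ψ → □◇ψ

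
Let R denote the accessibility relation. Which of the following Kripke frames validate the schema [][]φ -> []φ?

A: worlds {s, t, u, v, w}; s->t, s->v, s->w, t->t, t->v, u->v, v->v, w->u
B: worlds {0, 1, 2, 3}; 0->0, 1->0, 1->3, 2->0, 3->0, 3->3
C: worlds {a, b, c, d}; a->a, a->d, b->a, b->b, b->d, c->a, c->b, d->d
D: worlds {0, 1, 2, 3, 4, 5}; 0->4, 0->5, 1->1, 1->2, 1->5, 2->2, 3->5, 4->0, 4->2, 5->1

B, C

Frame correspondent (Sahlqvist): forall x forall y (Rxy -> exists z (Rxz & Rzy)) — i.e. density.
A: fails — Rwu but no z with Rwz and Rzu.
B: holds.
C: holds.
D: fails — R04 but no z with R0z and Rz4.
Valid on: B, C.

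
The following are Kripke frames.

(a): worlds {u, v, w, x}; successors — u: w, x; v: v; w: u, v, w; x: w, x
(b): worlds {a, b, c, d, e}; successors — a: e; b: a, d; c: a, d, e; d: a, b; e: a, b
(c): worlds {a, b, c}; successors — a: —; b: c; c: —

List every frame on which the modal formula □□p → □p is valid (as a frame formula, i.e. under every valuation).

(a)

Frame correspondent (Sahlqvist): ∀x ∀y (Rxy → ∃z (Rxz ∧ Rzy)) — i.e. density.
(a): holds.
(b): fails — Reb but no z with Rez and Rzb.
(c): fails — Rbc but no z with Rbz and Rzc.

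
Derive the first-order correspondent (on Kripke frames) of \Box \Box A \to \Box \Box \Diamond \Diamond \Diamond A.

\forall x \forall z (x R^2 z \to \exists w (x R^2 w \wedge z R^3 w))

This is a Sahlqvist (Geach-type) schema ◇^0□^2A → □^2◇^3A.
First-order correspondent: \forall x \forall z (x R^2 z \to \exists w (x R^2 w \wedge z R^3 w)).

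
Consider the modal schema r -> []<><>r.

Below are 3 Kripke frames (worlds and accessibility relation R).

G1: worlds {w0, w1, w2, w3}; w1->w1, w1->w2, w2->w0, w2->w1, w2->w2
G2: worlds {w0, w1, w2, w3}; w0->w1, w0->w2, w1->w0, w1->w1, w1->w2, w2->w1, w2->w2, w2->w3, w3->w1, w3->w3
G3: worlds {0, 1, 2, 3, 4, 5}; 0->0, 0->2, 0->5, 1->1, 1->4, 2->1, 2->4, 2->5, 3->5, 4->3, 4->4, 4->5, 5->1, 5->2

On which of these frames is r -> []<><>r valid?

G2

Frame correspondent (Sahlqvist): forall x forall z (xRz -> exists w (x = w & z R^2 w)) — i.e. a generalized confluence (Geach) condition.
G1: fails — w2Rw0 but no w with w2=w and w0R²w.
G2: holds.
G3: fails — 0R2 but no w with 0=w and 2R²w.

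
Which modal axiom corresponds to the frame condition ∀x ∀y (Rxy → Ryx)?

p → □◇p

The condition is symmetry. The B schema p → □◇p defines it.
Suppose p→□◇p is valid. Take Rxy and set V(p)={x}. Then p at x, so □◇p at x, so ◇p at y, so some z with Ryz has p; z=x, i.e. Ryx.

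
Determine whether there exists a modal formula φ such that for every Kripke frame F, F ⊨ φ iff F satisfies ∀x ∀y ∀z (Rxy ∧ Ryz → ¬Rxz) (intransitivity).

If a class were modally definable it would be closed under surjective bounded morphisms (Goldblatt–Thomason).
The 3-cycle (worlds a,b,c with a→b→c→a) is intransitive. Mapping every world to a single reflexive point • is a surjective bounded morphism; the reflexive point is not intransitive (R••∧R•• but R••).
So the class is not modally definable.

No — not modally definable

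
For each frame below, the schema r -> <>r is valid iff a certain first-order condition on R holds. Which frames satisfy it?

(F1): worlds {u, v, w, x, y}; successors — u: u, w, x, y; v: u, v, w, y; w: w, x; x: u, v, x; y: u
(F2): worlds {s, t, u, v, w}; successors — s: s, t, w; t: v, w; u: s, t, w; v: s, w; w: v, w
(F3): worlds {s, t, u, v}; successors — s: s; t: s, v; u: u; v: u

none

The schema corresponds to reflexivity: forall x Rxx.
(F1): fails — world y does not see itself.
(F2): fails — world t does not see itself.
(F3): fails — world t does not see itself.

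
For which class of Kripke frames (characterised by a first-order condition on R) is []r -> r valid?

Reflexivity

Suppose □r→r is valid. At any x set V(r)={w : Rxw}. Then □r holds at x, so r holds at x, i.e. Rxx.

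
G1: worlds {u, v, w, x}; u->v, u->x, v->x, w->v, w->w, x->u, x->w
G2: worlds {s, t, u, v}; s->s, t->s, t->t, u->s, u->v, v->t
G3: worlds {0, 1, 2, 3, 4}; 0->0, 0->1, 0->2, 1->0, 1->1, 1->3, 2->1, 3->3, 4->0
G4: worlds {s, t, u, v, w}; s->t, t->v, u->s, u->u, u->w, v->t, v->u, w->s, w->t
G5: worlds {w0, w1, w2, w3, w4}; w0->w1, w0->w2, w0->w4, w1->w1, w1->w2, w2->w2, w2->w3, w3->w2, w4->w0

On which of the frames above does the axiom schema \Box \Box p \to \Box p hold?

G3

The schema corresponds to density: \forall x \forall y (Rxy \to \exists z (Rxz \wedge Rzy)).
G1: fails — Ruv but no z with Ruz and Rzv.
G2: fails — Ruv but no z with Ruz and Rzv.
G3: satisfies the condition.
G4: fails — Rtv but no z with Rtz and Rzv.
G5: fails — Rw0w4 but no z with Rw0z and Rzw4.
Valid on: G3.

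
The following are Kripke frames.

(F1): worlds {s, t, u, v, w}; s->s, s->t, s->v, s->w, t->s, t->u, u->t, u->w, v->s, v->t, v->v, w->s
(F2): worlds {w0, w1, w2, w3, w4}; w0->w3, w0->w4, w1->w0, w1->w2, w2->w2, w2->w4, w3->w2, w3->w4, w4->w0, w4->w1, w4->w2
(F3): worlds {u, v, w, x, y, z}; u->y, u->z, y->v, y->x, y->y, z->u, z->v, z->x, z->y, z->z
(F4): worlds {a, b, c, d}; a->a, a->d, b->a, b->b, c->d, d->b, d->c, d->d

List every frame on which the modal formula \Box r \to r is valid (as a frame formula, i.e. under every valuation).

The schema corresponds to reflexivity: \forall x Rxx.
(F1): fails — world t does not see itself.
(F2): fails — world w0 does not see itself.
(F3): fails — world u does not see itself.
(F4): fails — world c does not see itself.

none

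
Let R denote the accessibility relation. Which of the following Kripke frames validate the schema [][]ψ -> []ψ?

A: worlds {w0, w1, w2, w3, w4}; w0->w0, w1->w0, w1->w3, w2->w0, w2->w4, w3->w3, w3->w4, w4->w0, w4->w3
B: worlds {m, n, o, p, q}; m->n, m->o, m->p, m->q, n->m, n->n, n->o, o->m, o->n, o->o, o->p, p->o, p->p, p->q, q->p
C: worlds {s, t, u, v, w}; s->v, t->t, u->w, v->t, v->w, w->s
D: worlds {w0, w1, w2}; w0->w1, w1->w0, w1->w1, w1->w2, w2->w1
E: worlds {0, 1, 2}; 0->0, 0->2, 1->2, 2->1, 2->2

B, D, E

This is the axiom for density; its first-order frame correspondent is forall x forall y (Rxy -> exists z (Rxz & Rzy)).
A: fails — Rw2w4 but no z with Rw2z and Rzw4.
B: satisfies the condition.
C: fails — Ruw but no z with Ruz and Rzw.
D: satisfies the condition.
E: satisfies the condition.
Valid on: B, D, E.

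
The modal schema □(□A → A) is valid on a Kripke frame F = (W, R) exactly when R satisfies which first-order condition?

This is the T□ axiom.
Its frame correspondent is shift-reflexivity — ∀x ∀y (Rxy → Ryy).

shift-reflexivity: ∀x ∀y (Rxy → Ryy)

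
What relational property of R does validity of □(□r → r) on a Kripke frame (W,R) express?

shift-reflexivity

Suppose □(□r→r) is valid. Take Rxy and set V(r)={w : Ryw}. Then at y, □r holds; since □(□r→r) at x, □r→r at y, so r at y, i.e. Ryy.
Conversely, any frame satisfying ∀x ∀y (Rxy → Ryy) validates the schema.
So the correspondent is shift-reflexivity.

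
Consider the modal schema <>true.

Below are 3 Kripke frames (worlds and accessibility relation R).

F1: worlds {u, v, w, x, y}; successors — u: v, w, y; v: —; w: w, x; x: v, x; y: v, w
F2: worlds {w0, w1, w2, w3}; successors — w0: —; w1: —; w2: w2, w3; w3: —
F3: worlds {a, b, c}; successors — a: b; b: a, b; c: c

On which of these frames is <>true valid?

F3

This is the axiom for seriality; its first-order frame correspondent is forall x exists y Rxy.
F1: fails — world v has no successor.
F2: fails — world w0 has no successor.
F3: condition met.
Valid on: F3.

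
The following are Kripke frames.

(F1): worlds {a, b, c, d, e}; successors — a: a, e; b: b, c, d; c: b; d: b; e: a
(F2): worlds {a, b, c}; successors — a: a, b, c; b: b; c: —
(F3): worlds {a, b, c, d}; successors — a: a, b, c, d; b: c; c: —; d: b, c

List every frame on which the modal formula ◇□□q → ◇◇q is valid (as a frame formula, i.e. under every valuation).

(F1)

Frame correspondent (Sahlqvist): ∀x ∀y (xRy → ∃w (yR²w ∧ xR²w)) — i.e. a generalized confluence (Geach) condition.
(F1): satisfies the condition.
(F2): fails — aRc but no w with cR²w and aR²w.
(F3): fails — aRb but no w with bR²w and aR²w.
Valid on: (F1).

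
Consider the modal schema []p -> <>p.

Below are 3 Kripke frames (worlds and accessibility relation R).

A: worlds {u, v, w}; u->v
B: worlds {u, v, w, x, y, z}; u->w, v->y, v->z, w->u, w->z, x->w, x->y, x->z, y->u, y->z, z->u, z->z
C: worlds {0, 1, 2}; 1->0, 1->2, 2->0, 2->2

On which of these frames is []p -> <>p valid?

Frame correspondent (Sahlqvist): forall x exists y Rxy — i.e. seriality.
A: fails — world v has no successor.
B: condition met.
C: fails — world 0 has no successor.

B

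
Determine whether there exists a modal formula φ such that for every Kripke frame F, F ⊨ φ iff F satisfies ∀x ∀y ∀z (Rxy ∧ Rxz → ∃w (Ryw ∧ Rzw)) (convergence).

Definable; ◇□p → □◇p defines it

Yes: it is convergence, defined by the .2 schema ◇□p → □◇p.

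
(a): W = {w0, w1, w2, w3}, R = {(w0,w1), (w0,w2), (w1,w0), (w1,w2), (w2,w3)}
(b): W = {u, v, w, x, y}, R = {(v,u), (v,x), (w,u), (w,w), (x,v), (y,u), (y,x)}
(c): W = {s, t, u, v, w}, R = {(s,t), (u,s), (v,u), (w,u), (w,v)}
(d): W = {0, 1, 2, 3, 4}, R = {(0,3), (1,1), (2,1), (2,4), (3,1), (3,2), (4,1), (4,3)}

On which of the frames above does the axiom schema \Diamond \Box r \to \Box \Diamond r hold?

(d)

Frame correspondent (Sahlqvist): \forall x \forall y \forall z (Rxy \wedge Rxz \to \exists w (Ryw \wedge Rzw)) — i.e. convergence.
(a): fails — Rw0w1 and Rw0w2 but w1 and w2 have no common successor.
(b): fails — Rvu and Rvu but u and u have no common successor.
(c): fails — Rst and Rst but t and t have no common successor.
(d): holds.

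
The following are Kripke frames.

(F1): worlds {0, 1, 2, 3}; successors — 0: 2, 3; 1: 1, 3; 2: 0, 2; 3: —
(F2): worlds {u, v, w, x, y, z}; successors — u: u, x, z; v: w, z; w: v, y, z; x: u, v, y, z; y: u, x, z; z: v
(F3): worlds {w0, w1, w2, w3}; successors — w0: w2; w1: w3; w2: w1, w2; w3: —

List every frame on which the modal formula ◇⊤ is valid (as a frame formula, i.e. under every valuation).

(F2)

Frame correspondent (Sahlqvist): ∀x ∃y Rxy — i.e. seriality.
(F1): fails — world 3 has no successor.
(F2): holds.
(F3): fails — world w3 has no successor.
Valid on: (F2).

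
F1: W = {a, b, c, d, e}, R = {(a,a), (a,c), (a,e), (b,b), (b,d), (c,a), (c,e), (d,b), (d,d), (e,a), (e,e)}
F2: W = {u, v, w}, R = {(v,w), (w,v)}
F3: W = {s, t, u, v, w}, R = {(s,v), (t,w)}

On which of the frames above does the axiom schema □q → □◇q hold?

F1

This is the axiom for a generalized confluence (Geach) condition; its first-order frame correspondent is ∀x ∀z (xRz → ∃w (xRw ∧ zRw)).
F1: holds.
F2: fails — vRw but no t with vRt and wRt.
F3: fails — sRv but no w* with sRw* and vRw*.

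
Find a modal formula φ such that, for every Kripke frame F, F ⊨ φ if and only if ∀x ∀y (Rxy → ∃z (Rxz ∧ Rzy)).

The condition is density. The C4 schema □□s → □s defines it.
Suppose □□s→□s is valid. Take Rxy and set V(s)={w : xR²w}. Then □□s at x, so □s at x, so s at y, i.e. ∃z(Rxz∧Rzy).

□□s → □s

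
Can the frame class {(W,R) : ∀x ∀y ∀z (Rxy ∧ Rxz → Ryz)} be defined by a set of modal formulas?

Yes, by ◇q → □◇q

This is a Sahlqvist condition; the 5 axiom ◇q → □◇q defines it.
Suppose ◇q→□◇q is valid. Take Rxy, Rxz and set V(q)={y}. Then ◇q at x, so □◇q at x, so ◇q at z, so some w with Rzw has q; w=y, i.e. Rzy. By symmetry of the argument, Ryz.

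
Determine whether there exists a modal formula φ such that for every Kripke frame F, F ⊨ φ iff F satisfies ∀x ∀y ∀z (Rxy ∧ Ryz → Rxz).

This is a Sahlqvist condition; the 4 axiom □r → □□r defines it.

Yes, by □r → □□r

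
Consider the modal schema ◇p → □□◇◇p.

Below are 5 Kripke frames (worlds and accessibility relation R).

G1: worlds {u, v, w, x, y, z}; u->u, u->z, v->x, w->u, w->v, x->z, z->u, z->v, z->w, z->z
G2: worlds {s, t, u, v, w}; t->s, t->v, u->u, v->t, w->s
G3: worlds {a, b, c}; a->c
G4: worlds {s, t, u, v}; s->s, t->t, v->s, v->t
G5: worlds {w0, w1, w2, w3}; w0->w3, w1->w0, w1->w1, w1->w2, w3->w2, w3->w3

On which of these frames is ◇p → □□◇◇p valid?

G3

Frame correspondent (Sahlqvist): ∀x ∀y ∀z ((xRy ∧ xR²z) → ∃w (y = w ∧ zR²w)) — i.e. a generalized confluence (Geach) condition.
G1: fails — uRu, uR²v but no t with u=t and vR²t.
G2: fails — tRs, tR²t but no w* with s=w* and tR²w*.
G3: ✓.
G4: fails — vRs, vR²t but no w with s=w and tR²w.
G5: fails — w0Rw3, w0R²w2 but no w with w3=w and w2R²w.
Valid on: G3.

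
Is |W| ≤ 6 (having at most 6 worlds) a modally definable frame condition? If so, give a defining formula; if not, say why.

No

Modal frame validity is preserved under disjoint unions.
Any modal formula valid on each of 7 disjoint one-world frames is valid on their disjoint union (validity is preserved under disjoint unions). Each one-world frame has |W|=1≤6, but the union has |W|=7.
Hence having at most 6 worlds is not modally definable.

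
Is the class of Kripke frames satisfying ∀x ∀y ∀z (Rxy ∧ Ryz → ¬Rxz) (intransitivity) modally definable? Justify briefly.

If a class were modally definable it would be closed under surjective bounded morphisms (Goldblatt–Thomason).
The 5-cycle (worlds w0,w1,w2,w3,w4 with w0→w1→w2→w3→w4→w0) is intransitive. Mapping every world to a single reflexive point • is a surjective bounded morphism; the reflexive point is not intransitive (R••∧R•• but R••).
Hence intransitivity is not modally definable.

Not modally definable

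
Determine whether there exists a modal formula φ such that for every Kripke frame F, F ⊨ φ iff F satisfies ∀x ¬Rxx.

Modal frame validity is preserved under surjective bounded morphisms.
The 3-cycle (worlds w0,w1,w2 with w0→w1→w2→w0) is irreflexive, and the map sending every world to a single reflexive point • is a surjective bounded morphism (forth: every edge maps to (•,•); back: every world has a successor). So any modal formula valid on the 3-cycle is also valid on the reflexive point, which is not irreflexive.
So no modal formula (or set of formulas) defines exactly the irreflexive frames.

No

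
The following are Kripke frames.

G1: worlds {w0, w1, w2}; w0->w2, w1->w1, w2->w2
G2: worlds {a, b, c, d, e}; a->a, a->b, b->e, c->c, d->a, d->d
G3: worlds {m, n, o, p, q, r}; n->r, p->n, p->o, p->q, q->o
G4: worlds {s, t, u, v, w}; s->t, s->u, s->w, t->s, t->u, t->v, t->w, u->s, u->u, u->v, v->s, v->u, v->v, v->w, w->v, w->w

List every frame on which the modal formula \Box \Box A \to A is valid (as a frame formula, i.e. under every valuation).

Frame correspondent (Sahlqvist): \forall x \exists w (x R^2 w \wedge x = w) — i.e. a generalized confluence (Geach) condition.
G1: fails — at w0 but no w with w0R²w and w0=w.
G2: fails — at b but no w with bR²w and b=w.
G3: fails — at m but no w with mR²w and m=w.
G4: holds.
Valid on: G4.

G4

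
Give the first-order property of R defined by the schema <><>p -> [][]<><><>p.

forall x forall y forall z ((x R^2 y & x R^2 z) -> exists w (y = w & z R^3 w))

This is a Sahlqvist (Geach-type) schema ◇^2□^0p → □^2◇^3p.
First-order correspondent: forall x forall y forall z ((x R^2 y & x R^2 z) -> exists w (y = w & z R^3 w)).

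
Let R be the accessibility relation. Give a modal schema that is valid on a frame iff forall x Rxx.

□ψ → ψ

This is reflexivity; the standard corresponding axiom is T: □ψ → ψ.
Suppose □ψ→ψ is valid. At any x set V(ψ)={w : Rxw}. Then □ψ holds at x, so ψ holds at x, i.e. Rxx.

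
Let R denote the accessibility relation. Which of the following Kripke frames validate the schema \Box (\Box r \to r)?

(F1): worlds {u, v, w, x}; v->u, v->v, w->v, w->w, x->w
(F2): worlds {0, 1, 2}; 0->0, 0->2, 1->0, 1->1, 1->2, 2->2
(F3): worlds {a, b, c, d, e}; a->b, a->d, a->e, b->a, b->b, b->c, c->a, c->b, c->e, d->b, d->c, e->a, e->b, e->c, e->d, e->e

The schema corresponds to shift-reflexivity: \forall x \forall y (Rxy \to Ryy).
(F1): fails — Rvu but not Ruu.
(F2): satisfies the condition.
(F3): fails — Rbc but not Rcc.

(F2)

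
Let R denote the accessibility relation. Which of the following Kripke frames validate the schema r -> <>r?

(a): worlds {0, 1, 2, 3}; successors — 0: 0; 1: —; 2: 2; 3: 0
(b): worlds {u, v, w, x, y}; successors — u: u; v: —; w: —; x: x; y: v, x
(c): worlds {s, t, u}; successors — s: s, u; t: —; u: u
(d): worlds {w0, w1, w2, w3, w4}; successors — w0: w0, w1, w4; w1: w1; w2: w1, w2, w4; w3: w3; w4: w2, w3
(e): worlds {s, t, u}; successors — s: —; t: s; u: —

none

The schema corresponds to a generalized confluence (Geach) condition: forall x exists w (x = w & xRw).
(a): fails — at 1 but no w with 1=w and 1Rw.
(b): fails — at v but no t with v=t and vRt.
(c): fails — at t but no w with t=w and tRw.
(d): fails — at w4 but no w with w4=w and w4Rw.
(e): fails — at s but no w with s=w and sRw.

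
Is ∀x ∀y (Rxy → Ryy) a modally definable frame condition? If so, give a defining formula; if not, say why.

Definable; □(□q → q) defines it

Yes: it is shift-reflexivity, defined by the T□ schema □(□q → q).
Suppose □(□q→q) is valid. Take Rxy and set V(q)={w : Ryw}. Then at y, □q holds; since □(□q→q) at x, □q→q at y, so q at y, i.e. Ryy.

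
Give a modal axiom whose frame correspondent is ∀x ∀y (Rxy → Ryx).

A defining formula is p → □◇p (the B axiom).

p → □◇p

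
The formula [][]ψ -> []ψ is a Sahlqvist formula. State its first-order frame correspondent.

Suppose □□ψ→□ψ is valid. Take Rxy and set V(ψ)={w : xR²w}. Then □□ψ at x, so □ψ at x, so ψ at y, i.e. ∃z(Rxz∧Rzy).

density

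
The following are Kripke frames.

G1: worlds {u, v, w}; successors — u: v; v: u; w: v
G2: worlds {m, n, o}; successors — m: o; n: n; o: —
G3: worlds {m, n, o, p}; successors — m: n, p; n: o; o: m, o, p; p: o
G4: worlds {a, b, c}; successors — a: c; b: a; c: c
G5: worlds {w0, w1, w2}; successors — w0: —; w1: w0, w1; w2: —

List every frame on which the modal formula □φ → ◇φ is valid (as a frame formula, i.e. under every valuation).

G1, G3, G4

Frame correspondent (Sahlqvist): ∀x ∃y Rxy — i.e. seriality.
G1: holds.
G2: fails — world o has no successor.
G3: holds.
G4: holds.
G5: fails — world w0 has no successor.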